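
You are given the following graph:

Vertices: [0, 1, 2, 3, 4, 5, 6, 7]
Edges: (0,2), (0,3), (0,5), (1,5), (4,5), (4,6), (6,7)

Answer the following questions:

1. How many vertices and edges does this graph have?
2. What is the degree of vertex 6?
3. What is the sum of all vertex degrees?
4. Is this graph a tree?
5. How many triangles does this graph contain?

Count: 8 vertices, 7 edges.
Vertex 6 has neighbors [4, 7], degree = 2.
Handshaking lemma: 2 * 7 = 14.
A graph is a tree iff it is connected and has exactly n-1 edges. This graph is connected (all 8 vertices in one component) and has 8-1 = 7 edges. It is a tree.
Number of triangles = 0.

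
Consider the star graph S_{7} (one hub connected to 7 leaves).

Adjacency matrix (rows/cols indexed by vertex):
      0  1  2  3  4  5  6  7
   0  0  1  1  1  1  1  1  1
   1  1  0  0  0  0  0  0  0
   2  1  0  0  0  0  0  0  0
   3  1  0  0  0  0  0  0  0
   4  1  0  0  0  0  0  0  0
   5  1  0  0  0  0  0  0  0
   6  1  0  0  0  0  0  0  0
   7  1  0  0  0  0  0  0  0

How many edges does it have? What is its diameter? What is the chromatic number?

Star graph S_{7}: the hub connects to all 7 leaves.
Edges = 7.
Diameter = 2 (any leaf to hub is 1, leaf to leaf through hub is 2).
Star graphs are bipartite (hub vs leaves), so chromatic number = 2.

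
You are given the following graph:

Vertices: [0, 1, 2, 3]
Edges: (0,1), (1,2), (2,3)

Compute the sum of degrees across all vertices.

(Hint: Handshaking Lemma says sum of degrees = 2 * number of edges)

Count edges: 3 edges.
By Handshaking Lemma: sum of degrees = 2 * 3 = 6.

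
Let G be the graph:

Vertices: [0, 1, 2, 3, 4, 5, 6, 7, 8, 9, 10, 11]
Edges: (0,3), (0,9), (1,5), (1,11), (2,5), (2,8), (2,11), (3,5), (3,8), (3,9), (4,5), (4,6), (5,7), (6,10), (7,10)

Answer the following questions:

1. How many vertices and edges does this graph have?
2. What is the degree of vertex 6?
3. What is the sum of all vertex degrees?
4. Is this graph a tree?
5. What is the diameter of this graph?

Count: 12 vertices, 15 edges.
Vertex 6 has neighbors [4, 10], degree = 2.
Handshaking lemma: 2 * 15 = 30.
A tree on 12 vertices has 11 edges. This graph has 15 edges (4 extra). Not a tree.
Diameter (longest shortest path) = 4.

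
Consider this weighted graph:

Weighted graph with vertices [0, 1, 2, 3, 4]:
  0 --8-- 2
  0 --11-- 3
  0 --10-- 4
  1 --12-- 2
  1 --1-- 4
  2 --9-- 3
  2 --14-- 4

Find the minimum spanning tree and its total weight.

Applying Kruskal's algorithm (sort edges by weight, add if no cycle):
  Add (1,4) w=1
  Add (0,2) w=8
  Add (2,3) w=9
  Add (0,4) w=10
  Skip (0,3) w=11 (creates cycle)
  Skip (1,2) w=12 (creates cycle)
  Skip (2,4) w=14 (creates cycle)
MST weight = 28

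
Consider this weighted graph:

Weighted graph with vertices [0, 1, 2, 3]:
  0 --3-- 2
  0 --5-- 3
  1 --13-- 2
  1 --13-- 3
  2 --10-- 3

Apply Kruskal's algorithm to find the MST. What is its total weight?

Applying Kruskal's algorithm (sort edges by weight, add if no cycle):
  Add (0,2) w=3
  Add (0,3) w=5
  Skip (2,3) w=10 (creates cycle)
  Add (1,3) w=13
  Skip (1,2) w=13 (creates cycle)
MST weight = 21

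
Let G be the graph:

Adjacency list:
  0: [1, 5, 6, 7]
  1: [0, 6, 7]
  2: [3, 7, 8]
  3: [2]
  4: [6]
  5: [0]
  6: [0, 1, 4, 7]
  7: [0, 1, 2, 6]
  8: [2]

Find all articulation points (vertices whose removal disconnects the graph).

An articulation point is a vertex whose removal disconnects the graph.
Articulation points: [0, 2, 6, 7]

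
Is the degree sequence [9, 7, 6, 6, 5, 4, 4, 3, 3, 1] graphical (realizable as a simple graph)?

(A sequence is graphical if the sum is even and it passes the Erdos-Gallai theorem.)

Sum of degrees = 48. Sum is even and passes Erdos-Gallai. The sequence IS graphical.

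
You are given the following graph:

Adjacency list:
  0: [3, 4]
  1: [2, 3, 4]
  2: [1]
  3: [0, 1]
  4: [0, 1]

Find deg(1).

Vertex 1 has neighbors [2, 3, 4], so deg(1) = 3.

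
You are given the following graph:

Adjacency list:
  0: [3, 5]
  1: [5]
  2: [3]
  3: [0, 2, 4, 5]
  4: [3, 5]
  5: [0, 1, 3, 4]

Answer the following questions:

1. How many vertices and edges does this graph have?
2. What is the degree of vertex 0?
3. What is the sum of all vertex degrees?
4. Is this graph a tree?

Count: 6 vertices, 7 edges.
Vertex 0 has neighbors [3, 5], degree = 2.
Handshaking lemma: 2 * 7 = 14.
A tree on 6 vertices has 5 edges. This graph has 7 edges (2 extra). Not a tree.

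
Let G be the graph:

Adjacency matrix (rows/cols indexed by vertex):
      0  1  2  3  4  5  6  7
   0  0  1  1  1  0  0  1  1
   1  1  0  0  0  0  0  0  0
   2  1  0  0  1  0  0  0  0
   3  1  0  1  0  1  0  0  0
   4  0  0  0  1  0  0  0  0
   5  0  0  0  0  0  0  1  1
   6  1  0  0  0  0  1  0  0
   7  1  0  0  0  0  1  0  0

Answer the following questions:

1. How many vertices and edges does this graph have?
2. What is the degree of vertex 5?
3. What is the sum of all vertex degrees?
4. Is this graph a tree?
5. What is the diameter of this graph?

Count: 8 vertices, 9 edges.
Vertex 5 has neighbors [6, 7], degree = 2.
Handshaking lemma: 2 * 9 = 18.
A tree on 8 vertices has 7 edges. This graph has 9 edges (2 extra). Not a tree.
Diameter (longest shortest path) = 4.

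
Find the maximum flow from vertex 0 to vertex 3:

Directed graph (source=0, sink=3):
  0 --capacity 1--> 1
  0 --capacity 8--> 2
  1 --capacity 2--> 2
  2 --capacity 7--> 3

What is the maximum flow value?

Computing max flow:
  Flow on (0->1): 1/1
  Flow on (0->2): 6/8
  Flow on (1->2): 1/2
  Flow on (2->3): 7/7
Maximum flow = 7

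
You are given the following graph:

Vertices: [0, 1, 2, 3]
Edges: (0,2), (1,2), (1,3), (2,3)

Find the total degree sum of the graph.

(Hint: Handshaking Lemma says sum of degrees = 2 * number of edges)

Count edges: 4 edges.
By Handshaking Lemma: sum of degrees = 2 * 4 = 8.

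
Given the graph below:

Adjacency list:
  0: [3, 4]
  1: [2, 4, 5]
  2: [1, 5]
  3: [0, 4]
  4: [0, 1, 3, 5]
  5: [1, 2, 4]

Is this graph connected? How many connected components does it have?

Checking connectivity: the graph has 1 connected component(s).
All vertices are reachable from each other. The graph IS connected.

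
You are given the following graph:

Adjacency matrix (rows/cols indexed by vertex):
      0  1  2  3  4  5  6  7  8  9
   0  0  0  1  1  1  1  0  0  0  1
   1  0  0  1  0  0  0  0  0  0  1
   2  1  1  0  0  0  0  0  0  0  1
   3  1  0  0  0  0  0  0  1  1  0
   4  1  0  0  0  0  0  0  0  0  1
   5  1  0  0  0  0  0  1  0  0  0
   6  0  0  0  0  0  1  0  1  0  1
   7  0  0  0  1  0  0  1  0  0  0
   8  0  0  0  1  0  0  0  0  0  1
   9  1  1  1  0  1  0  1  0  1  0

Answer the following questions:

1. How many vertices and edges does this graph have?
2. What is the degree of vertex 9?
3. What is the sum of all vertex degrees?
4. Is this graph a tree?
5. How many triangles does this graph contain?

Count: 10 vertices, 15 edges.
Vertex 9 has neighbors [0, 1, 2, 4, 6, 8], degree = 6.
Handshaking lemma: 2 * 15 = 30.
A tree on 10 vertices has 9 edges. This graph has 15 edges (6 extra). Not a tree.
Number of triangles = 3.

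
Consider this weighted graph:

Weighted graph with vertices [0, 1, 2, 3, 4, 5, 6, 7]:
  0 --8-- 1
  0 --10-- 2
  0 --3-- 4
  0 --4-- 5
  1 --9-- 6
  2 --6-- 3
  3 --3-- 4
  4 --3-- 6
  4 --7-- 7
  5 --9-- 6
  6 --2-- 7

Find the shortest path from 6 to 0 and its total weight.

Using Dijkstra's algorithm from vertex 6:
Shortest path: 6 -> 4 -> 0
Total weight: 3 + 3 = 6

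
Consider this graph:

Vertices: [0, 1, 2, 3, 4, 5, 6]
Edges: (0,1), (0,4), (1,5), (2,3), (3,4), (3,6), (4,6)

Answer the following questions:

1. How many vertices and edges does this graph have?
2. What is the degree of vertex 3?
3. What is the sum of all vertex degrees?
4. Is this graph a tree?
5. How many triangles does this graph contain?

Count: 7 vertices, 7 edges.
Vertex 3 has neighbors [2, 4, 6], degree = 3.
Handshaking lemma: 2 * 7 = 14.
A tree on 7 vertices has 6 edges. This graph has 7 edges (1 extra). Not a tree.
Number of triangles = 1.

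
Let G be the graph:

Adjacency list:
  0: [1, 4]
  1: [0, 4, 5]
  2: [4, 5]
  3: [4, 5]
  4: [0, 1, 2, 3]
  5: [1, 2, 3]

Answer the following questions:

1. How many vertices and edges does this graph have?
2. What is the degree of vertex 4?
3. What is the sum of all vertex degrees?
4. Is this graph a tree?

Count: 6 vertices, 8 edges.
Vertex 4 has neighbors [0, 1, 2, 3], degree = 4.
Handshaking lemma: 2 * 8 = 16.
A tree on 6 vertices has 5 edges. This graph has 8 edges (3 extra). Not a tree.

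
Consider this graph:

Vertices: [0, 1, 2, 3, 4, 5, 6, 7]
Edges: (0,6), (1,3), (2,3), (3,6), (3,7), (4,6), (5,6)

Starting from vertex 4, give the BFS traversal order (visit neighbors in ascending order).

BFS from vertex 4 (neighbors processed in ascending order):
Visit order: 4, 6, 0, 3, 5, 1, 2, 7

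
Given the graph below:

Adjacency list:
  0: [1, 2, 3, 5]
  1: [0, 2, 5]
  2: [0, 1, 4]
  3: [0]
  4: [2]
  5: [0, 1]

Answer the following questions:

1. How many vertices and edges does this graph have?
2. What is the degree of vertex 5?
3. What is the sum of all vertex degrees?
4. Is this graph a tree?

Count: 6 vertices, 7 edges.
Vertex 5 has neighbors [0, 1], degree = 2.
Handshaking lemma: 2 * 7 = 14.
A tree on 6 vertices has 5 edges. This graph has 7 edges (2 extra). Not a tree.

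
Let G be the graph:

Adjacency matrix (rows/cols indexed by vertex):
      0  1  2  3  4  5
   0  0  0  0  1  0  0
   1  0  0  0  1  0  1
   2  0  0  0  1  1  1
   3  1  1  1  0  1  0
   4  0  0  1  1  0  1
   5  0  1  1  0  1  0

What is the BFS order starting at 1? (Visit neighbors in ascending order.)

BFS from vertex 1 (neighbors processed in ascending order):
Visit order: 1, 3, 5, 0, 2, 4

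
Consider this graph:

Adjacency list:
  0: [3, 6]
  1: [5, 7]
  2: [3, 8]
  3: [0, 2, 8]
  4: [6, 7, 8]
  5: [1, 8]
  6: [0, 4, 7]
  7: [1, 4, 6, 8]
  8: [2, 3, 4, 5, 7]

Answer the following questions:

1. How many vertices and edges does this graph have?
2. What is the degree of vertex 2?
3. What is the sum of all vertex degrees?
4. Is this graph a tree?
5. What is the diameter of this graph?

Count: 9 vertices, 13 edges.
Vertex 2 has neighbors [3, 8], degree = 2.
Handshaking lemma: 2 * 13 = 26.
A tree on 9 vertices has 8 edges. This graph has 13 edges (5 extra). Not a tree.
Diameter (longest shortest path) = 3.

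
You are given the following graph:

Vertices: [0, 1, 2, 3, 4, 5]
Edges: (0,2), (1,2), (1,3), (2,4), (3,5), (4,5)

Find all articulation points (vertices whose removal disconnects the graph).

An articulation point is a vertex whose removal disconnects the graph.
Articulation points: [2]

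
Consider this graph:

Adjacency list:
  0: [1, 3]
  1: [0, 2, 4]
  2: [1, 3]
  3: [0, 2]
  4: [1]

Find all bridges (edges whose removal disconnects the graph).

A bridge is an edge whose removal increases the number of connected components.
Bridges found: (1,4)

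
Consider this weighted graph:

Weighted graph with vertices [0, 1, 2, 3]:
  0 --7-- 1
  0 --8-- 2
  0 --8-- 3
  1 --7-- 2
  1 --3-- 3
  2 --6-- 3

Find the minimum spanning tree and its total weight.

Applying Kruskal's algorithm (sort edges by weight, add if no cycle):
  Add (1,3) w=3
  Add (2,3) w=6
  Add (0,1) w=7
  Skip (1,2) w=7 (creates cycle)
  Skip (0,3) w=8 (creates cycle)
  Skip (0,2) w=8 (creates cycle)
MST weight = 16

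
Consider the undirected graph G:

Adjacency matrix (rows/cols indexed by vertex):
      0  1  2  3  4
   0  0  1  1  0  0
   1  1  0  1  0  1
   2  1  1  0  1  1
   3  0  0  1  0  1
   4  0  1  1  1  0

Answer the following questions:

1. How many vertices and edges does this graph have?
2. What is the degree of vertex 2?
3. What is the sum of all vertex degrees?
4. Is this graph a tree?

Count: 5 vertices, 7 edges.
Vertex 2 has neighbors [0, 1, 3, 4], degree = 4.
Handshaking lemma: 2 * 7 = 14.
A tree on 5 vertices has 4 edges. This graph has 7 edges (3 extra). Not a tree.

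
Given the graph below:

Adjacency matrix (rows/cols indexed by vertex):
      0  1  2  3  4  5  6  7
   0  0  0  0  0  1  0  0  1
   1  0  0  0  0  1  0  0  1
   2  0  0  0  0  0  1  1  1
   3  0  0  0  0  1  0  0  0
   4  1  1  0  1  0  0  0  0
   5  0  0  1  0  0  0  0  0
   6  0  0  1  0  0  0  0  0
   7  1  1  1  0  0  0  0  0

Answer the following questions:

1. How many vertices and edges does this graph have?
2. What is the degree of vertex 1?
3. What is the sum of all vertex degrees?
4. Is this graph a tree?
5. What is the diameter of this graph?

Count: 8 vertices, 8 edges.
Vertex 1 has neighbors [4, 7], degree = 2.
Handshaking lemma: 2 * 8 = 16.
A tree on 8 vertices has 7 edges. This graph has 8 edges (1 extra). Not a tree.
Diameter (longest shortest path) = 5.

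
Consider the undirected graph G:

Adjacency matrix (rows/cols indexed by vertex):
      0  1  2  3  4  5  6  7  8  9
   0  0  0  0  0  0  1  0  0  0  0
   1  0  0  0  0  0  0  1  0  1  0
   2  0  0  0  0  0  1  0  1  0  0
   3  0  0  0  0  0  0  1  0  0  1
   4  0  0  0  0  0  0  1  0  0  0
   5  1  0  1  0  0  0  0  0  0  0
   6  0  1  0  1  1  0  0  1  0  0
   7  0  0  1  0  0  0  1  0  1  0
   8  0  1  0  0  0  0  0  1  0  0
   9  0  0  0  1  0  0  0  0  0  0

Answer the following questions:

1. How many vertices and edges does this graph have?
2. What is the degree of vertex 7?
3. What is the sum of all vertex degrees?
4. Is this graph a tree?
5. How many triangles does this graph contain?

Count: 10 vertices, 10 edges.
Vertex 7 has neighbors [2, 6, 8], degree = 3.
Handshaking lemma: 2 * 10 = 20.
A tree on 10 vertices has 9 edges. This graph has 10 edges (1 extra). Not a tree.
Number of triangles = 0.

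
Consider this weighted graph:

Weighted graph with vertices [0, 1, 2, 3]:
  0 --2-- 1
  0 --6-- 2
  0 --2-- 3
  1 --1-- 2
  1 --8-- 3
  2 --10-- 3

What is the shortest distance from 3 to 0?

Using Dijkstra's algorithm from vertex 3:
Shortest path: 3 -> 0
Total weight: 2 = 2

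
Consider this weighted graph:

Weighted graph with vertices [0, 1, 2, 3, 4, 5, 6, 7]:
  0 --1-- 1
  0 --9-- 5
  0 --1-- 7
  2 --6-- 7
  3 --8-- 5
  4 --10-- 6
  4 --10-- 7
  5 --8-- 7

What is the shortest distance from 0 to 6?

Using Dijkstra's algorithm from vertex 0:
Shortest path: 0 -> 7 -> 4 -> 6
Total weight: 1 + 10 + 10 = 21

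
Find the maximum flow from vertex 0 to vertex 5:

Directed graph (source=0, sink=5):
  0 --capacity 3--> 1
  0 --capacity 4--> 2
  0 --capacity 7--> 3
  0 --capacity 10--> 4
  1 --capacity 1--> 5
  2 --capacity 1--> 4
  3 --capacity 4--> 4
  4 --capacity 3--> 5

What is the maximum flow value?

Computing max flow:
  Flow on (0->1): 1/3
  Flow on (0->3): 3/7
  Flow on (1->5): 1/1
  Flow on (3->4): 3/4
  Flow on (4->5): 3/3
Maximum flow = 4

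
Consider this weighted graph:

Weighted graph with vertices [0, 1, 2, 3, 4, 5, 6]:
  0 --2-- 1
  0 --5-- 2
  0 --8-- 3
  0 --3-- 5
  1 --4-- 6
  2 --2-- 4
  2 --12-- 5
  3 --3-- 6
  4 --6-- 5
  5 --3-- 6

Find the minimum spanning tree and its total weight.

Applying Kruskal's algorithm (sort edges by weight, add if no cycle):
  Add (0,1) w=2
  Add (2,4) w=2
  Add (0,5) w=3
  Add (3,6) w=3
  Add (5,6) w=3
  Skip (1,6) w=4 (creates cycle)
  Add (0,2) w=5
  Skip (4,5) w=6 (creates cycle)
  Skip (0,3) w=8 (creates cycle)
  Skip (2,5) w=12 (creates cycle)
MST weight = 18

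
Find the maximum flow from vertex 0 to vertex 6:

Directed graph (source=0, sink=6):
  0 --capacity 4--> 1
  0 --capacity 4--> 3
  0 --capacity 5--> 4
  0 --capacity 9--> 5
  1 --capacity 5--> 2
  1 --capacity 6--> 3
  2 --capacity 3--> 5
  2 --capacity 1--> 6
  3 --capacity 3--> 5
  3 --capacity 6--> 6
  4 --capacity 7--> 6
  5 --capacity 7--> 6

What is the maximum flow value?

Computing max flow:
  Flow on (0->1): 3/4
  Flow on (0->3): 4/4
  Flow on (0->4): 5/5
  Flow on (0->5): 7/9
  Flow on (1->2): 1/5
  Flow on (1->3): 2/6
  Flow on (2->6): 1/1
  Flow on (3->6): 6/6
  Flow on (4->6): 5/7
  Flow on (5->6): 7/7
Maximum flow = 19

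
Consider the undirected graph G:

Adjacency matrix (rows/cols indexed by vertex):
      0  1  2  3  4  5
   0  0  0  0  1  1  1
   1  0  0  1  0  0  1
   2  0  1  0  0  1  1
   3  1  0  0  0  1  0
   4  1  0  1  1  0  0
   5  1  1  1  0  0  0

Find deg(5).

Vertex 5 has neighbors [0, 1, 2], so deg(5) = 3.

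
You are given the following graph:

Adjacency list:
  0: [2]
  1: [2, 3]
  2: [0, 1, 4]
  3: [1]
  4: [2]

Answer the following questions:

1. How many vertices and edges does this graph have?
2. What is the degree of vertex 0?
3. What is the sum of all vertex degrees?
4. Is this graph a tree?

Count: 5 vertices, 4 edges.
Vertex 0 has neighbors [2], degree = 1.
Handshaking lemma: 2 * 4 = 8.
A graph is a tree iff it is connected and has exactly n-1 edges. This graph is connected (all 5 vertices in one component) and has 5-1 = 4 edges. It is a tree.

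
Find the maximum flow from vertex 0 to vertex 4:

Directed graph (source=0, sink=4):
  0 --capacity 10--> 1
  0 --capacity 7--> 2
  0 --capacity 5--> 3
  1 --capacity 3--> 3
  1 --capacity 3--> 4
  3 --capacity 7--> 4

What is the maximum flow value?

Computing max flow:
  Flow on (0->1): 6/10
  Flow on (0->3): 4/5
  Flow on (1->3): 3/3
  Flow on (1->4): 3/3
  Flow on (3->4): 7/7
Maximum flow = 10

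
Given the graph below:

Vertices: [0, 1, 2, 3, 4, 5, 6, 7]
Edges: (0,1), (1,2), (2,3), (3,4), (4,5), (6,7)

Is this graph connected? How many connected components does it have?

Checking connectivity: the graph has 2 connected component(s).
Components: [[0, 1, 2, 3, 4, 5], [6, 7]]. The graph is NOT connected.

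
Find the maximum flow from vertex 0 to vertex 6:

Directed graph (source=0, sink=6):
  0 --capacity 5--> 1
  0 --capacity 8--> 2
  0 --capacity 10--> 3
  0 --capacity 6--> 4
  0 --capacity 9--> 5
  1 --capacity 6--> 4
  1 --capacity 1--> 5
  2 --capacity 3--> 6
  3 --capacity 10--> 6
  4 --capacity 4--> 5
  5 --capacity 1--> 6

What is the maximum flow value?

Computing max flow:
  Flow on (0->2): 3/8
  Flow on (0->3): 10/10
  Flow on (0->4): 1/6
  Flow on (2->6): 3/3
  Flow on (3->6): 10/10
  Flow on (4->5): 1/4
  Flow on (5->6): 1/1
Maximum flow = 14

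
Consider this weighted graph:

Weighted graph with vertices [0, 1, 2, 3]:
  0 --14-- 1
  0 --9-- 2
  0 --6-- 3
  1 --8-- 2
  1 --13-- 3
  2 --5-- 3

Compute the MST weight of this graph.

Applying Kruskal's algorithm (sort edges by weight, add if no cycle):
  Add (2,3) w=5
  Add (0,3) w=6
  Add (1,2) w=8
  Skip (0,2) w=9 (creates cycle)
  Skip (1,3) w=13 (creates cycle)
  Skip (0,1) w=14 (creates cycle)
MST weight = 19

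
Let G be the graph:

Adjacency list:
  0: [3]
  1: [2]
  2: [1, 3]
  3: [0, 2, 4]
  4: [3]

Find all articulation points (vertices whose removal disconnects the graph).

An articulation point is a vertex whose removal disconnects the graph.
Articulation points: [2, 3]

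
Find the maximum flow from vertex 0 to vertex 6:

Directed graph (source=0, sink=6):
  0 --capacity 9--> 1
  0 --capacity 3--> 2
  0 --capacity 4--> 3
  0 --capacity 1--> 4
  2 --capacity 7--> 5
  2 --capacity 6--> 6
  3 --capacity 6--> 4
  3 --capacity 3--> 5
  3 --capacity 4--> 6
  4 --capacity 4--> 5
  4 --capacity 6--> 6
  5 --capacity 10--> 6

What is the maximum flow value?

Computing max flow:
  Flow on (0->2): 3/3
  Flow on (0->3): 4/4
  Flow on (0->4): 1/1
  Flow on (2->6): 3/6
  Flow on (3->6): 4/4
  Flow on (4->6): 1/6
Maximum flow = 8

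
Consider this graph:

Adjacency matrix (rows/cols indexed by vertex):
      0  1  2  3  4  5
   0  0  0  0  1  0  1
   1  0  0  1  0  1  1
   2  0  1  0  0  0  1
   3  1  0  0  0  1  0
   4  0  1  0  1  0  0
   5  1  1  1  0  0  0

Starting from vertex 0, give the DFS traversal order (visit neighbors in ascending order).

DFS from vertex 0 (neighbors processed in ascending order):
Visit order: 0, 3, 4, 1, 2, 5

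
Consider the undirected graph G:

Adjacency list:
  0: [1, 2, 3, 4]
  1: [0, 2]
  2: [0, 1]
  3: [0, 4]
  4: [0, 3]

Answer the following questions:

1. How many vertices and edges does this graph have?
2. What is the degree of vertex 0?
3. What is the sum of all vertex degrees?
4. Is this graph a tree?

Count: 5 vertices, 6 edges.
Vertex 0 has neighbors [1, 2, 3, 4], degree = 4.
Handshaking lemma: 2 * 6 = 12.
A tree on 5 vertices has 4 edges. This graph has 6 edges (2 extra). Not a tree.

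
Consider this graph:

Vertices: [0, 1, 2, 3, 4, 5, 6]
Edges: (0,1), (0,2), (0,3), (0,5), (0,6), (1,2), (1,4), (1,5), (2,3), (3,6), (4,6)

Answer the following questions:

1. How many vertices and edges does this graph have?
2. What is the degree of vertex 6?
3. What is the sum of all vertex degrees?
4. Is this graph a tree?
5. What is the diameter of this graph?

Count: 7 vertices, 11 edges.
Vertex 6 has neighbors [0, 3, 4], degree = 3.
Handshaking lemma: 2 * 11 = 22.
A tree on 7 vertices has 6 edges. This graph has 11 edges (5 extra). Not a tree.
Diameter (longest shortest path) = 2.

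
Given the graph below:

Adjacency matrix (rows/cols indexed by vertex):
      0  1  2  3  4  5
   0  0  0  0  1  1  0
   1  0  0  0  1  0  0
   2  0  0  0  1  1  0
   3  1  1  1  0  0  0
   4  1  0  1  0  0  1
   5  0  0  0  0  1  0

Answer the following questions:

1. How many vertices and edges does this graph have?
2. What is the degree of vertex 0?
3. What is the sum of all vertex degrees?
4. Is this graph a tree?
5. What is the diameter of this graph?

Count: 6 vertices, 6 edges.
Vertex 0 has neighbors [3, 4], degree = 2.
Handshaking lemma: 2 * 6 = 12.
A tree on 6 vertices has 5 edges. This graph has 6 edges (1 extra). Not a tree.
Diameter (longest shortest path) = 4.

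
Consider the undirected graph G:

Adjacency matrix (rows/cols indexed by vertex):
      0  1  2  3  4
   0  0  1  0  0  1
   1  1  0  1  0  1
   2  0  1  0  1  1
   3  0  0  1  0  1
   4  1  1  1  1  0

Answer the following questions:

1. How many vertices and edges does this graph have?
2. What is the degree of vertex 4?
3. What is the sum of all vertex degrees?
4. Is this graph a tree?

Count: 5 vertices, 7 edges.
Vertex 4 has neighbors [0, 1, 2, 3], degree = 4.
Handshaking lemma: 2 * 7 = 14.
A tree on 5 vertices has 4 edges. This graph has 7 edges (3 extra). Not a tree.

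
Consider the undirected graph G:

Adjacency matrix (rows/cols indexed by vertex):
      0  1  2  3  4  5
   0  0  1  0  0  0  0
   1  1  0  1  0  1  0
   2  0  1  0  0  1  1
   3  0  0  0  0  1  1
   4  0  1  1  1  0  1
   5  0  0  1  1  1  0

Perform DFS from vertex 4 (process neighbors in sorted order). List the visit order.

DFS from vertex 4 (neighbors processed in ascending order):
Visit order: 4, 1, 0, 2, 5, 3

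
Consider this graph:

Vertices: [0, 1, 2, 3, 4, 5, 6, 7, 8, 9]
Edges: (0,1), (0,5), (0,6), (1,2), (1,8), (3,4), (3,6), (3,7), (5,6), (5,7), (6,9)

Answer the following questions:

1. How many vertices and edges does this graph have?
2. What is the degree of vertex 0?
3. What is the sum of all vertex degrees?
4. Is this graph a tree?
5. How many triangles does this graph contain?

Count: 10 vertices, 11 edges.
Vertex 0 has neighbors [1, 5, 6], degree = 3.
Handshaking lemma: 2 * 11 = 22.
A tree on 10 vertices has 9 edges. This graph has 11 edges (2 extra). Not a tree.
Number of triangles = 1.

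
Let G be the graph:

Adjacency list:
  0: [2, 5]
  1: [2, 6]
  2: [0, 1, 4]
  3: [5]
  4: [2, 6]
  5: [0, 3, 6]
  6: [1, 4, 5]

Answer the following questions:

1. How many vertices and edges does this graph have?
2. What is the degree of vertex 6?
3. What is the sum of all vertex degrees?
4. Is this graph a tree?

Count: 7 vertices, 8 edges.
Vertex 6 has neighbors [1, 4, 5], degree = 3.
Handshaking lemma: 2 * 8 = 16.
A tree on 7 vertices has 6 edges. This graph has 8 edges (2 extra). Not a tree.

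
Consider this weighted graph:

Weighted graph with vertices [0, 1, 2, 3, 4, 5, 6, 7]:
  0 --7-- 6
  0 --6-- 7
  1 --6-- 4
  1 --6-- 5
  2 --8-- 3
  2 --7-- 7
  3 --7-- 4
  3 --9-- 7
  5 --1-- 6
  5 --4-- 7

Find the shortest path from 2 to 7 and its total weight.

Using Dijkstra's algorithm from vertex 2:
Shortest path: 2 -> 7
Total weight: 7 = 7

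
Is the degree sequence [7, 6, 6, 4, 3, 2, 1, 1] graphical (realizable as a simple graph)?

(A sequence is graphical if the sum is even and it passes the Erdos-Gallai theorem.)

Sum of degrees = 30. Sum is even but fails Erdos-Gallai. The sequence is NOT graphical.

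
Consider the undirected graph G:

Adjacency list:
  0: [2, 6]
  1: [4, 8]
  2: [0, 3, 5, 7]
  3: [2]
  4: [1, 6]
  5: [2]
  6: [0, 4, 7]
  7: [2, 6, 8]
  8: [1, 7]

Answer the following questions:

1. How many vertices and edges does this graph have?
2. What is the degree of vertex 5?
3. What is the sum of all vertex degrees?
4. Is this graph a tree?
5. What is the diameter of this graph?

Count: 9 vertices, 10 edges.
Vertex 5 has neighbors [2], degree = 1.
Handshaking lemma: 2 * 10 = 20.
A tree on 9 vertices has 8 edges. This graph has 10 edges (2 extra). Not a tree.
Diameter (longest shortest path) = 4.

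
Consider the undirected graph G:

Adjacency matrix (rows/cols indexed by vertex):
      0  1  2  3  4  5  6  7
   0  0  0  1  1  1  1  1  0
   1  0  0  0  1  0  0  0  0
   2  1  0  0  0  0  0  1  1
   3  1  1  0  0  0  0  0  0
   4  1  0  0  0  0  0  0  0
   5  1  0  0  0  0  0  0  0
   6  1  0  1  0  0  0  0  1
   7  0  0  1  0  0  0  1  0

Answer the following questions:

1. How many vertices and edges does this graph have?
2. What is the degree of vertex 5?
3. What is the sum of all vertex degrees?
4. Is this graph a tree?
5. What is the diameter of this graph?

Count: 8 vertices, 9 edges.
Vertex 5 has neighbors [0], degree = 1.
Handshaking lemma: 2 * 9 = 18.
A tree on 8 vertices has 7 edges. This graph has 9 edges (2 extra). Not a tree.
Diameter (longest shortest path) = 4.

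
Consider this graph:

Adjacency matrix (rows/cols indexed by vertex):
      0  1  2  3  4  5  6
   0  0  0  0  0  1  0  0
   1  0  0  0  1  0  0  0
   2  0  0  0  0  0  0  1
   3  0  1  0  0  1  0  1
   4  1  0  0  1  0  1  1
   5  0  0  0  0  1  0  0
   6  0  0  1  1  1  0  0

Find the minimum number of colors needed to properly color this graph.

The graph has a maximum clique of size 3 (lower bound on chromatic number).
A valid 3-coloring: {0: 1, 1: 0, 2: 0, 3: 1, 4: 0, 5: 1, 6: 2}.
Chromatic number = 3.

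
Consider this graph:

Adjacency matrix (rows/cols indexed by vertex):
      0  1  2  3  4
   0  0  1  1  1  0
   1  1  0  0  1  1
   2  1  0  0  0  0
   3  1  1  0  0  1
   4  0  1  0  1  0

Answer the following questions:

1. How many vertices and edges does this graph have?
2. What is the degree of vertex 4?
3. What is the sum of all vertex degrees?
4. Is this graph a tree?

Count: 5 vertices, 6 edges.
Vertex 4 has neighbors [1, 3], degree = 2.
Handshaking lemma: 2 * 6 = 12.
A tree on 5 vertices has 4 edges. This graph has 6 edges (2 extra). Not a tree.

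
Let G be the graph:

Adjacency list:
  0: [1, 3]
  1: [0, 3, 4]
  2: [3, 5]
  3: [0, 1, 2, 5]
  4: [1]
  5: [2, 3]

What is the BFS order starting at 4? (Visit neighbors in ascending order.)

BFS from vertex 4 (neighbors processed in ascending order):
Visit order: 4, 1, 0, 3, 2, 5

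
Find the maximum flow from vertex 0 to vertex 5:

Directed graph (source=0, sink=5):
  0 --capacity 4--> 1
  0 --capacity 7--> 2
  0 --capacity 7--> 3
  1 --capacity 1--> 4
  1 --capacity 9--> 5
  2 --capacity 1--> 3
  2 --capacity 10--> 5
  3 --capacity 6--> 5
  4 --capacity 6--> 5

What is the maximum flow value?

Computing max flow:
  Flow on (0->1): 4/4
  Flow on (0->2): 7/7
  Flow on (0->3): 6/7
  Flow on (1->5): 4/9
  Flow on (2->5): 7/10
  Flow on (3->5): 6/6
Maximum flow = 17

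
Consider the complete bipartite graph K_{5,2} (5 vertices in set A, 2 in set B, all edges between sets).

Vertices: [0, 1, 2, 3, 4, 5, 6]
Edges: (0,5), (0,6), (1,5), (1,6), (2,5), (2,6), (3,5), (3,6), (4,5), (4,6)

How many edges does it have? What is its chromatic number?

K_{5,2} has 5 * 2 = 10 edges.
Bipartite graphs have chromatic number 2 (color each partition differently).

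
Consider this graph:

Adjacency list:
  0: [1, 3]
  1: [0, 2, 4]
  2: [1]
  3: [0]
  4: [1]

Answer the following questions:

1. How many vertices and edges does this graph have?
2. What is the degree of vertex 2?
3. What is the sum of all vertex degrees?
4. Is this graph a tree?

Count: 5 vertices, 4 edges.
Vertex 2 has neighbors [1], degree = 1.
Handshaking lemma: 2 * 4 = 8.
A graph is a tree iff it is connected and has exactly n-1 edges. This graph is connected (all 5 vertices in one component) and has 5-1 = 4 edges. It is a tree.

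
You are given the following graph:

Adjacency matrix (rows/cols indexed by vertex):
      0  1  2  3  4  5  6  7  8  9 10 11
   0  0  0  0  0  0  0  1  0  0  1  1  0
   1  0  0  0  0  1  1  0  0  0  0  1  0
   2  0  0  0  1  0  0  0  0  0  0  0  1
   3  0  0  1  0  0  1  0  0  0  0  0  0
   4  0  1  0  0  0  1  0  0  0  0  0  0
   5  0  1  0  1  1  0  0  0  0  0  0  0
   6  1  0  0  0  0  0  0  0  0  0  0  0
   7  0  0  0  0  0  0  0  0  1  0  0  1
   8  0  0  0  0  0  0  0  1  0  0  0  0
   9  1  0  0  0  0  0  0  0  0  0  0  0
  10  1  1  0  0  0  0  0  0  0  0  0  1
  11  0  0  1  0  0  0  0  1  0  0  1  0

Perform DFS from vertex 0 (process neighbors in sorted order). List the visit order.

DFS from vertex 0 (neighbors processed in ascending order):
Visit order: 0, 6, 9, 10, 1, 4, 5, 3, 2, 11, 7, 8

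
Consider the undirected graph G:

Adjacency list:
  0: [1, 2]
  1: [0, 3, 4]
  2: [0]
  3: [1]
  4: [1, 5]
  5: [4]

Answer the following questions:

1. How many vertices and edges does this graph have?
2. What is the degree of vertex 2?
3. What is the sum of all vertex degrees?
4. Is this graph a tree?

Count: 6 vertices, 5 edges.
Vertex 2 has neighbors [0], degree = 1.
Handshaking lemma: 2 * 5 = 10.
A graph is a tree iff it is connected and has exactly n-1 edges. This graph is connected (all 6 vertices in one component) and has 6-1 = 5 edges. It is a tree.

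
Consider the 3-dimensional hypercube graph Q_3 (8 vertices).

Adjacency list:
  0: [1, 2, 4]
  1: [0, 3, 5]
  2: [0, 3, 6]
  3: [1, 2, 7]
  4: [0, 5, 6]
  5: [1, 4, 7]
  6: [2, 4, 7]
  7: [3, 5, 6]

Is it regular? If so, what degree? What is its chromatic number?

In Q_3, every vertex has exactly 3 neighbors (flip one of 3 bits), so it is 3-regular.
Q_3 is bipartite (partition by bit-parity), so chromatic number = 2.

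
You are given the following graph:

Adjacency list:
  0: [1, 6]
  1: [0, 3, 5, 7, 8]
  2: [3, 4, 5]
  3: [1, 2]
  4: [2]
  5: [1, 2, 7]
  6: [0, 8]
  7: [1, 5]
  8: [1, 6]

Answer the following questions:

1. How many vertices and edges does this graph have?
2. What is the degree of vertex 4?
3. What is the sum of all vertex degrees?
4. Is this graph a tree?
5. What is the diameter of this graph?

Count: 9 vertices, 11 edges.
Vertex 4 has neighbors [2], degree = 1.
Handshaking lemma: 2 * 11 = 22.
A tree on 9 vertices has 8 edges. This graph has 11 edges (3 extra). Not a tree.
Diameter (longest shortest path) = 5.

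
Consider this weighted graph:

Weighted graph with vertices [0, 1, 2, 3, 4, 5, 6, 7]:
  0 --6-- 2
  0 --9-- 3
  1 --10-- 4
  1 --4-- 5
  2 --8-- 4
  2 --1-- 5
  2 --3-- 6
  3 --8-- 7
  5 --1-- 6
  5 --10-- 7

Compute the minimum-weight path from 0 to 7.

Using Dijkstra's algorithm from vertex 0:
Shortest path: 0 -> 3 -> 7
Total weight: 9 + 8 = 17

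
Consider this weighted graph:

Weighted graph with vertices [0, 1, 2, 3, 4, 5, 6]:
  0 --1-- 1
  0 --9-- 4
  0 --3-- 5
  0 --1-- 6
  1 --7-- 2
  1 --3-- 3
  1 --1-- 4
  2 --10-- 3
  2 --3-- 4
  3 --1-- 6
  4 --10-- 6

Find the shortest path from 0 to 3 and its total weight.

Using Dijkstra's algorithm from vertex 0:
Shortest path: 0 -> 6 -> 3
Total weight: 1 + 1 = 2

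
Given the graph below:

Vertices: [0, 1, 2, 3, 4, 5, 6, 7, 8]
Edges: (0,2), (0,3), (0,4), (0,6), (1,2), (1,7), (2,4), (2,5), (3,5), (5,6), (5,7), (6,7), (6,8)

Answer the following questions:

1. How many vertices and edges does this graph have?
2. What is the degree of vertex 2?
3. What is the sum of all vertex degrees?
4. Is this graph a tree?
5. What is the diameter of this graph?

Count: 9 vertices, 13 edges.
Vertex 2 has neighbors [0, 1, 4, 5], degree = 4.
Handshaking lemma: 2 * 13 = 26.
A tree on 9 vertices has 8 edges. This graph has 13 edges (5 extra). Not a tree.
Diameter (longest shortest path) = 3.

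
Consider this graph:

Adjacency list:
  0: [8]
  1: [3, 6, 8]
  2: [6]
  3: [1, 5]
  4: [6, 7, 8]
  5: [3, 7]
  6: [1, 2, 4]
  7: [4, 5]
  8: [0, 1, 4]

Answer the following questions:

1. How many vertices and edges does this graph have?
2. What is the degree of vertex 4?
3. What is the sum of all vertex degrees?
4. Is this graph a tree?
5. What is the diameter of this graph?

Count: 9 vertices, 10 edges.
Vertex 4 has neighbors [6, 7, 8], degree = 3.
Handshaking lemma: 2 * 10 = 20.
A tree on 9 vertices has 8 edges. This graph has 10 edges (2 extra). Not a tree.
Diameter (longest shortest path) = 4.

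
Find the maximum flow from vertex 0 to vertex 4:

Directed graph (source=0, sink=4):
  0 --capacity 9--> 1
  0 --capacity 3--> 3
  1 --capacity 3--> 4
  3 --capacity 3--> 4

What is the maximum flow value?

Computing max flow:
  Flow on (0->1): 3/9
  Flow on (0->3): 3/3
  Flow on (1->4): 3/3
  Flow on (3->4): 3/3
Maximum flow = 6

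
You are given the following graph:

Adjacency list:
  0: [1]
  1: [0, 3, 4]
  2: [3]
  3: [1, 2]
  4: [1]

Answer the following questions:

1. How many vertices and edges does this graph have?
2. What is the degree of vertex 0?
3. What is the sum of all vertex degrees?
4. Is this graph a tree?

Count: 5 vertices, 4 edges.
Vertex 0 has neighbors [1], degree = 1.
Handshaking lemma: 2 * 4 = 8.
A graph is a tree iff it is connected and has exactly n-1 edges. This graph is connected (all 5 vertices in one component) and has 5-1 = 4 edges. It is a tree.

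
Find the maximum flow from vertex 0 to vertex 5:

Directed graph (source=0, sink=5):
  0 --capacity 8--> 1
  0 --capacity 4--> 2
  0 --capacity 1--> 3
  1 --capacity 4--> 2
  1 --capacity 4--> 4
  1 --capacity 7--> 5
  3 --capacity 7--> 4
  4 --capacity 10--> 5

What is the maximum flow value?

Computing max flow:
  Flow on (0->1): 8/8
  Flow on (0->3): 1/1
  Flow on (1->4): 1/4
  Flow on (1->5): 7/7
  Flow on (3->4): 1/7
  Flow on (4->5): 2/10
Maximum flow = 9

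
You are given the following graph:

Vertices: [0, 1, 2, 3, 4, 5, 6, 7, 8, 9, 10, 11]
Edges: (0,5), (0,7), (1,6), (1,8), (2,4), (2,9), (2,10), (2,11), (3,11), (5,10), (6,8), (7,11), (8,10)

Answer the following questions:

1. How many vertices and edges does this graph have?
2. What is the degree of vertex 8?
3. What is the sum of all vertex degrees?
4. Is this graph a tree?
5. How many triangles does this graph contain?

Count: 12 vertices, 13 edges.
Vertex 8 has neighbors [1, 6, 10], degree = 3.
Handshaking lemma: 2 * 13 = 26.
A tree on 12 vertices has 11 edges. This graph has 13 edges (2 extra). Not a tree.
Number of triangles = 1.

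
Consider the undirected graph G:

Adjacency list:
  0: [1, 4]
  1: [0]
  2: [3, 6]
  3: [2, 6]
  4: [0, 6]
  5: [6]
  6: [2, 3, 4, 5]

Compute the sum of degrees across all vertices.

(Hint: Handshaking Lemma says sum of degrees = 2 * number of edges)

Count edges: 7 edges.
By Handshaking Lemma: sum of degrees = 2 * 7 = 14.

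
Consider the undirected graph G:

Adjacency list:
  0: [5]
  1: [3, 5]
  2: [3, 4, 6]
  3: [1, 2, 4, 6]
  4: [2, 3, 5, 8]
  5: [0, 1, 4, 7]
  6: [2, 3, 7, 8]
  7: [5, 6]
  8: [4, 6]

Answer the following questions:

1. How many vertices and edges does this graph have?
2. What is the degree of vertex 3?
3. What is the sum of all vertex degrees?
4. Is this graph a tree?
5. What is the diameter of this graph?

Count: 9 vertices, 13 edges.
Vertex 3 has neighbors [1, 2, 4, 6], degree = 4.
Handshaking lemma: 2 * 13 = 26.
A tree on 9 vertices has 8 edges. This graph has 13 edges (5 extra). Not a tree.
Diameter (longest shortest path) = 3.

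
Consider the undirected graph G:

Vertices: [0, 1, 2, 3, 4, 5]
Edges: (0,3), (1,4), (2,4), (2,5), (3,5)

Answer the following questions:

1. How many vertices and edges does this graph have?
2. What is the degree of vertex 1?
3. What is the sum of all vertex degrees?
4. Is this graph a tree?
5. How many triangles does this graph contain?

Count: 6 vertices, 5 edges.
Vertex 1 has neighbors [4], degree = 1.
Handshaking lemma: 2 * 5 = 10.
A graph is a tree iff it is connected and has exactly n-1 edges. This graph is connected (all 6 vertices in one component) and has 6-1 = 5 edges. It is a tree.
Number of triangles = 0.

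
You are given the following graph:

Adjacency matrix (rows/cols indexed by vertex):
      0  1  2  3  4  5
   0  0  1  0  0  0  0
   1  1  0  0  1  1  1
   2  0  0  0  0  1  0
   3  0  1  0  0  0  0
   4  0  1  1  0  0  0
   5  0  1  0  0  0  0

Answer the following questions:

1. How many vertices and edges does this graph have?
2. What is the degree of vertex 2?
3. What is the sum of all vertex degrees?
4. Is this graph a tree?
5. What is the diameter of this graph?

Count: 6 vertices, 5 edges.
Vertex 2 has neighbors [4], degree = 1.
Handshaking lemma: 2 * 5 = 10.
A graph is a tree iff it is connected and has exactly n-1 edges. This graph is connected (all 6 vertices in one component) and has 6-1 = 5 edges. It is a tree.
Diameter (longest shortest path) = 3.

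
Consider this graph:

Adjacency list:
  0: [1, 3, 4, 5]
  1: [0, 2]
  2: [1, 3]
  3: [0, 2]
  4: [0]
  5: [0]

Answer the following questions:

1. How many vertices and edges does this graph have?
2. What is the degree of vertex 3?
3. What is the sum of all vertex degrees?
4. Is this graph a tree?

Count: 6 vertices, 6 edges.
Vertex 3 has neighbors [0, 2], degree = 2.
Handshaking lemma: 2 * 6 = 12.
A tree on 6 vertices has 5 edges. This graph has 6 edges (1 extra). Not a tree.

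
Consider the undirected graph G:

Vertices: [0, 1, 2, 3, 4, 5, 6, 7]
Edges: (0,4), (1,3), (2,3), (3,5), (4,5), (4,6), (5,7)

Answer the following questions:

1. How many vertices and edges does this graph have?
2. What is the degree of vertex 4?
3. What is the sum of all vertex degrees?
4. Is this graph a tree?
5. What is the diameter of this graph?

Count: 8 vertices, 7 edges.
Vertex 4 has neighbors [0, 5, 6], degree = 3.
Handshaking lemma: 2 * 7 = 14.
A graph is a tree iff it is connected and has exactly n-1 edges. This graph is connected (all 8 vertices in one component) and has 8-1 = 7 edges. It is a tree.
Diameter (longest shortest path) = 4.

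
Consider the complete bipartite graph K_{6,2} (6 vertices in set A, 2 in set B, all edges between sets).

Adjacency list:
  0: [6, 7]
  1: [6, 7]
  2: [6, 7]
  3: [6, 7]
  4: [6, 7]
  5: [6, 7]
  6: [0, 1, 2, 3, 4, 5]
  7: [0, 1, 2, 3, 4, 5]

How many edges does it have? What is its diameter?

K_{6,2} has 6 * 2 = 12 edges.
Any vertex reaches any opposite-side vertex in 1 step; same-side vertices reach in 2 steps via any opposite-side vertex.
Diameter = 2.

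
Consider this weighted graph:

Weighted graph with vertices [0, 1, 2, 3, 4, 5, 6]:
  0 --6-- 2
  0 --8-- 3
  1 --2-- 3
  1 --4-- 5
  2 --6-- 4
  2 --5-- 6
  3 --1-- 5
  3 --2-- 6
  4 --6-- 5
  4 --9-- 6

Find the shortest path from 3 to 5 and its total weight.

Using Dijkstra's algorithm from vertex 3:
Shortest path: 3 -> 5
Total weight: 1 = 1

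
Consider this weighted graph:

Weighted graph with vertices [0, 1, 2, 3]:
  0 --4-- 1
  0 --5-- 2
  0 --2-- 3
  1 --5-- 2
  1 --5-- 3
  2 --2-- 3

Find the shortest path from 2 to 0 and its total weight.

Using Dijkstra's algorithm from vertex 2:
Shortest path: 2 -> 3 -> 0
Total weight: 2 + 2 = 4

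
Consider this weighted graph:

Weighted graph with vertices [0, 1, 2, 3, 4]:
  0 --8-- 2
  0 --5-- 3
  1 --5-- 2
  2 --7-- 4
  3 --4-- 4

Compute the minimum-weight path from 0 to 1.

Using Dijkstra's algorithm from vertex 0:
Shortest path: 0 -> 2 -> 1
Total weight: 8 + 5 = 13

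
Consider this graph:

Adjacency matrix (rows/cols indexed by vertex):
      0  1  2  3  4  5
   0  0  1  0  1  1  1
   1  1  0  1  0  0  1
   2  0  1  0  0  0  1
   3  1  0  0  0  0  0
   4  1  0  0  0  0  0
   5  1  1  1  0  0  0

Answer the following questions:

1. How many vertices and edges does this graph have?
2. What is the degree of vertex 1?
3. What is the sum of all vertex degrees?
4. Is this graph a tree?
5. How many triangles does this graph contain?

Count: 6 vertices, 7 edges.
Vertex 1 has neighbors [0, 2, 5], degree = 3.
Handshaking lemma: 2 * 7 = 14.
A tree on 6 vertices has 5 edges. This graph has 7 edges (2 extra). Not a tree.
Number of triangles = 2.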